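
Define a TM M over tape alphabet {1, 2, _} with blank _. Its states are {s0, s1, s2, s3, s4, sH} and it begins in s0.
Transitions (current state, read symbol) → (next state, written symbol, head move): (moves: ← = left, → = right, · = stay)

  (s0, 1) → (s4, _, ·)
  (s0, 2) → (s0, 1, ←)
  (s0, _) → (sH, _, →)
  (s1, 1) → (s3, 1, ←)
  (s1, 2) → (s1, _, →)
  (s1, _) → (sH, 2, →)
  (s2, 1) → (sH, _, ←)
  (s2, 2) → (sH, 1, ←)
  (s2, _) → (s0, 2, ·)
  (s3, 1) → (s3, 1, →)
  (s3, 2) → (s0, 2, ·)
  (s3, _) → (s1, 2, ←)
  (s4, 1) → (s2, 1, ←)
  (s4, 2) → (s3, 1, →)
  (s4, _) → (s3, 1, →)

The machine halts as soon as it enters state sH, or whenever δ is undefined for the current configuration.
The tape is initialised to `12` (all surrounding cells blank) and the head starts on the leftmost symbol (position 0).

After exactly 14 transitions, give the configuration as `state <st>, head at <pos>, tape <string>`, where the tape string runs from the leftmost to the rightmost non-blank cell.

state s4, head at 1, tape 1_1

state=s0 head=0 tape=[1]2_   (s0,1)→(s4,_,·)
state=s4 head=0 tape=[_]2_   (s4,_)→(s3,1,→)
state=s3 head=1 tape=1[2]_   (s3,2)→(s0,2,·)
state=s0 head=1 tape=1[2]_   (s0,2)→(s0,1,←)
state=s0 head=0 tape=[1]1_   (s0,1)→(s4,_,·)
state=s4 head=0 tape=[_]1_   (s4,_)→(s3,1,→)
state=s3 head=1 tape=1[1]_   (s3,1)→(s3,1,→)
state=s3 head=2 tape=11[_]   (s3,_)→(s1,2,←)
state=s1 head=1 tape=1[1]2   (s1,1)→(s3,1,←)
state=s3 head=0 tape=[1]12   (s3,1)→(s3,1,→)
state=s3 head=1 tape=1[1]2   (s3,1)→(s3,1,→)
state=s3 head=2 tape=11[2]   (s3,2)→(s0,2,·)
state=s0 head=2 tape=11[2]   (s0,2)→(s0,1,←)
state=s0 head=1 tape=1[1]1   (s0,1)→(s4,_,·)
state=s4 head=1 tape=1[_]1
After 14 steps: state s4, head at 1, tape 1_1.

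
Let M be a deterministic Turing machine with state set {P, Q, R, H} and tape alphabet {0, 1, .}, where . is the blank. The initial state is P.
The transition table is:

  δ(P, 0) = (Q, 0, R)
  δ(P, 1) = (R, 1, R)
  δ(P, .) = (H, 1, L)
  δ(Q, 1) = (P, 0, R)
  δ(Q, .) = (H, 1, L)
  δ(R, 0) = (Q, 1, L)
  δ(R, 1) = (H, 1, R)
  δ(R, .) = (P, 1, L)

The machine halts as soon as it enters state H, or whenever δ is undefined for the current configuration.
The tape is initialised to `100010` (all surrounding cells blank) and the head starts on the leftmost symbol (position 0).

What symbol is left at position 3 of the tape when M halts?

1

state=P head=0 tape=[1]00010   (P,1)→(R,1,R)
state=R head=1 tape=1[0]0010   (R,0)→(Q,1,L)
state=Q head=0 tape=[1]10010   (Q,1)→(P,0,R)
state=P head=1 tape=0[1]0010   (P,1)→(R,1,R)
state=R head=2 tape=01[0]010   (R,0)→(Q,1,L)
state=Q head=1 tape=0[1]1010   (Q,1)→(P,0,R)
state=P head=2 tape=00[1]010   (P,1)→(R,1,R)
state=R head=3 tape=001[0]10   (R,0)→(Q,1,L)
state=Q head=2 tape=00[1]110   (Q,1)→(P,0,R)
state=P head=3 tape=000[1]10   (P,1)→(R,1,R)
state=R head=4 tape=0001[1]0   (R,1)→(H,1,R)
state=H head=5 tape=00011[0]
Cell 3 holds 1 when M halts.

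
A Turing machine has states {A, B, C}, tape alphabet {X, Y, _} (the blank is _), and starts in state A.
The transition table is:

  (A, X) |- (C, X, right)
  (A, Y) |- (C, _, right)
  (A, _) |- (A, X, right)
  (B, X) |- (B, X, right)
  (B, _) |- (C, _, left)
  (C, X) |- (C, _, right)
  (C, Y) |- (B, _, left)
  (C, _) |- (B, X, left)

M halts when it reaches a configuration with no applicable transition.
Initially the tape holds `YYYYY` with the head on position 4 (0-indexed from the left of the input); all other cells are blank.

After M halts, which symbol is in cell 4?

A | YYYY[Y]_   read Y → write _, move right, go to C
C | YYYY_[_]   read _ → write X, move left, go to B
B | YYYY[_]X   read _ → write _, move left, go to C
C | YYY[Y]_X   read Y → write _, move left, go to B
B | YY[Y]__X
Cell 4 holds _ when M halts.

_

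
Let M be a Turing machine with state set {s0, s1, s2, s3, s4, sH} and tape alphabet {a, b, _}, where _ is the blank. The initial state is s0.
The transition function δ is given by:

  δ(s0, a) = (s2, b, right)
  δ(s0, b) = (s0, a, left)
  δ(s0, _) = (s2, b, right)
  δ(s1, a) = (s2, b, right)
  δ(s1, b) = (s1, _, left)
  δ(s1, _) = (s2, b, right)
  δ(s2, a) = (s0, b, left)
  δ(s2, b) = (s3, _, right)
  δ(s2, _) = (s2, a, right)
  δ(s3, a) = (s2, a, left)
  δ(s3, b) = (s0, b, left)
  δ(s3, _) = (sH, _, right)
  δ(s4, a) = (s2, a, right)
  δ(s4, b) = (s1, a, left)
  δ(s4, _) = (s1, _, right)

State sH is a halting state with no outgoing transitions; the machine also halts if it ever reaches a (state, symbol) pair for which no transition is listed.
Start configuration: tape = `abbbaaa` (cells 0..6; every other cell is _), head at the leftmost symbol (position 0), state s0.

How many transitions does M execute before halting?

s0 | [a]bbbaaa__   read a → write b, move right, go to s2
s2 | b[b]bbaaa__   read b → write _, move right, go to s3
s3 | b_[b]baaa__   read b → write b, move left, go to s0
s0 | b[_]bbaaa__   read _ → write b, move right, go to s2
s2 | bb[b]baaa__   read b → write _, move right, go to s3
s3 | bb_[b]aaa__   read b → write b, move left, go to s0
s0 | bb[_]baaa__   read _ → write b, move right, go to s2
s2 | bbb[b]aaa__   read b → write _, move right, go to s3
s3 | bbb_[a]aa__   read a → write a, move left, go to s2
s2 | bbb[_]aaa__   read _ → write a, move right, go to s2
s2 | bbba[a]aa__   read a → write b, move left, go to s0
s0 | bbb[a]baa__   read a → write b, move right, go to s2
s2 | bbbb[b]aa__   read b → write _, move right, go to s3
s3 | bbbb_[a]a__   read a → write a, move left, go to s2
s2 | bbbb[_]aa__   read _ → write a, move right, go to s2
s2 | bbbba[a]a__   read a → write b, move left, go to s0
s0 | bbbb[a]ba__   read a → write b, move right, go to s2
s2 | bbbbb[b]a__   read b → write _, move right, go to s3
s3 | bbbbb_[a]__   read a → write a, move left, go to s2
s2 | bbbbb[_]a__   read _ → write a, move right, go to s2
s2 | bbbbba[a]__   read a → write b, move left, go to s0
s0 | bbbbb[a]b__   read a → write b, move right, go to s2
s2 | bbbbbb[b]__   read b → write _, move right, go to s3
s3 | bbbbbb_[_]_   read _ → write _, move right, go to sH
sH | bbbbbb__[_]
M halts after 24 transitions.

24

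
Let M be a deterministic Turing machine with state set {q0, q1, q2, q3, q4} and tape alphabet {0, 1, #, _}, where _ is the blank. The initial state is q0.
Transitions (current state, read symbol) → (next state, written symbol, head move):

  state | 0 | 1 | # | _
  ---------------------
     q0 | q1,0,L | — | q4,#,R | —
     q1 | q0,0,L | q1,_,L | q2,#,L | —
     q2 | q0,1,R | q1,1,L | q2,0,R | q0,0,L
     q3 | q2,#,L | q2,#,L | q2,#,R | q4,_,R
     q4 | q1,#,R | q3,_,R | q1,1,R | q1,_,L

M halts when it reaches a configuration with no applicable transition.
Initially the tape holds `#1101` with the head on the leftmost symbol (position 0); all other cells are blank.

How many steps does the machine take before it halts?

state=q0 head=0 tape=[#]1101   (q0,#)→(q4,#,R)
state=q4 head=1 tape=#[1]101   (q4,1)→(q3,_,R)
state=q3 head=2 tape=#_[1]01   (q3,1)→(q2,#,L)
state=q2 head=1 tape=#[_]#01   (q2,_)→(q0,0,L)
state=q0 head=0 tape=[#]0#01   (q0,#)→(q4,#,R)
state=q4 head=1 tape=#[0]#01   (q4,0)→(q1,#,R)
state=q1 head=2 tape=##[#]01   (q1,#)→(q2,#,L)
state=q2 head=1 tape=#[#]#01   (q2,#)→(q2,0,R)
state=q2 head=2 tape=#0[#]01   (q2,#)→(q2,0,R)
state=q2 head=3 tape=#00[0]1   (q2,0)→(q0,1,R)
state=q0 head=4 tape=#001[1]
M halts after 10 transitions.

10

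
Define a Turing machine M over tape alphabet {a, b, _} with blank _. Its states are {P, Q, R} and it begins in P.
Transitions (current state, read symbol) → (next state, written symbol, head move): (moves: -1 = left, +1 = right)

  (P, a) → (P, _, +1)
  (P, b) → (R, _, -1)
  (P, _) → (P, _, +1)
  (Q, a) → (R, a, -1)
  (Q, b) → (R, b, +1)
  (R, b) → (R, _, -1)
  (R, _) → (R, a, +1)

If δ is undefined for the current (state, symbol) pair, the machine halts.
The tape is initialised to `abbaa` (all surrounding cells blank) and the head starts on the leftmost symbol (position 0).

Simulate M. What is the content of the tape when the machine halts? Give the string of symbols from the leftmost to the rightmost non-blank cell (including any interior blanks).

P | [a]bbaa   read a → write _, move +1, go to P
P | _[b]baa   read b → write _, move -1, go to R
R | [_]_baa   read _ → write a, move +1, go to R
R | a[_]baa   read _ → write a, move +1, go to R
R | aa[b]aa   read b → write _, move -1, go to R
R | a[a]_aa
The non-blank tape span at halt is aa_aa.

aa_aa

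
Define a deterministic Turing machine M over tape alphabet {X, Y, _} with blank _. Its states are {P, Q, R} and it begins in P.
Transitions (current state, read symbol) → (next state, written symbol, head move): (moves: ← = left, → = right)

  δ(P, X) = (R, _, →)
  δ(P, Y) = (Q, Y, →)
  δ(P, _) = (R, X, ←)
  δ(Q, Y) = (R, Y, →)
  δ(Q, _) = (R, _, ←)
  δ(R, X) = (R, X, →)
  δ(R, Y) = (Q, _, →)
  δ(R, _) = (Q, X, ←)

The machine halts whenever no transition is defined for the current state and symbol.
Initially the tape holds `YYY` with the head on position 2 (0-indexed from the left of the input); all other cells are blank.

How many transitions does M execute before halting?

state=P head=2 tape=YY[Y]_   (P,Y)→(Q,Y,→)
state=Q head=3 tape=YYY[_]   (Q,_)→(R,_,←)
state=R head=2 tape=YY[Y]_   (R,Y)→(Q,_,→)
state=Q head=3 tape=YY_[_]   (Q,_)→(R,_,←)
state=R head=2 tape=YY[_]_   (R,_)→(Q,X,←)
state=Q head=1 tape=Y[Y]X_   (Q,Y)→(R,Y,→)
state=R head=2 tape=YY[X]_   (R,X)→(R,X,→)
state=R head=3 tape=YYX[_]   (R,_)→(Q,X,←)
state=Q head=2 tape=YY[X]X
M halts after 8 transitions.

8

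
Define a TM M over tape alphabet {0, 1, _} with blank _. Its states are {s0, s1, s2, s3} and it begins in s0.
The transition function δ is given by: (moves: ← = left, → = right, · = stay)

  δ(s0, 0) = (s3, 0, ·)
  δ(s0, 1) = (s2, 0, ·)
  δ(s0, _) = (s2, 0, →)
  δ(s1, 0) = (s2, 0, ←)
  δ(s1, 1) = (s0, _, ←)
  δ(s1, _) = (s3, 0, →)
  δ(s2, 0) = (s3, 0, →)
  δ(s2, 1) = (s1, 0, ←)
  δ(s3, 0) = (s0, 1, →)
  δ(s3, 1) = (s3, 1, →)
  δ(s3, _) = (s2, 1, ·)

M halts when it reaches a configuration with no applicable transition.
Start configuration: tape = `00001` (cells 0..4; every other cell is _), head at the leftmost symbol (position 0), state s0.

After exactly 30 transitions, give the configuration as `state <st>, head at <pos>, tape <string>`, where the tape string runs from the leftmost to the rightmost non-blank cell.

state s3, head at 4, tape 0111100

s0 | _[0]0001_   read 0 → write 0, move ·, go to s3
s3 | _[0]0001_   read 0 → write 1, move →, go to s0
s0 | _1[0]001_   read 0 → write 0, move ·, go to s3
s3 | _1[0]001_   read 0 → write 1, move →, go to s0
s0 | _11[0]01_   read 0 → write 0, move ·, go to s3
s3 | _11[0]01_   read 0 → write 1, move →, go to s0
s0 | _111[0]1_   read 0 → write 0, move ·, go to s3
s3 | _111[0]1_   read 0 → write 1, move →, go to s0
s0 | _1111[1]_   read 1 → write 0, move ·, go to s2
s2 | _1111[0]_   read 0 → write 0, move →, go to s3
s3 | _11110[_]   read _ → write 1, move ·, go to s2
s2 | _11110[1]   read 1 → write 0, move ←, go to s1
s1 | _1111[0]0   read 0 → write 0, move ←, go to s2
s2 | _111[1]00   read 1 → write 0, move ←, go to s1
s1 | _11[1]000   read 1 → write _, move ←, go to s0
s0 | _1[1]_000   read 1 → write 0, move ·, go to s2
s2 | _1[0]_000   read 0 → write 0, move →, go to s3
s3 | _10[_]000   read _ → write 1, move ·, go to s2
s2 | _10[1]000   read 1 → write 0, move ←, go to s1
s1 | _1[0]0000   read 0 → write 0, move ←, go to s2
s2 | _[1]00000   read 1 → write 0, move ←, go to s1
s1 | [_]000000   read _ → write 0, move →, go to s3
s3 | 0[0]00000   read 0 → write 1, move →, go to s0
s0 | 01[0]0000   read 0 → write 0, move ·, go to s3
s3 | 01[0]0000   read 0 → write 1, move →, go to s0
s0 | 011[0]000   read 0 → write 0, move ·, go to s3
s3 | 011[0]000   read 0 → write 1, move →, go to s0
s0 | 0111[0]00   read 0 → write 0, move ·, go to s3
s3 | 0111[0]00   read 0 → write 1, move →, go to s0
s0 | 01111[0]0   read 0 → write 0, move ·, go to s3
s3 | 01111[0]0
After 30 steps: state s3, head at 4, tape 0111100.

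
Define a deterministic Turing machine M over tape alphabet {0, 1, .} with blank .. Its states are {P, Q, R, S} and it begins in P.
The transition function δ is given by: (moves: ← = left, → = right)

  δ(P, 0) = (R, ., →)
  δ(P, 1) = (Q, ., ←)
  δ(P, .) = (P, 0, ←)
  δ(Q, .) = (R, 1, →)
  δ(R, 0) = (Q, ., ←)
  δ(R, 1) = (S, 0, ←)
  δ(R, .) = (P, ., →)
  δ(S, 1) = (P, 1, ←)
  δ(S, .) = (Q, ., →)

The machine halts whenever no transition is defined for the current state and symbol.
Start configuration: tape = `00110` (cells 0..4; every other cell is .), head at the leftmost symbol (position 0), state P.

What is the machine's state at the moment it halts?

state=P head=0 tape=[0]0110..   (P,0)→(R,.,→)
state=R head=1 tape=.[0]110..   (R,0)→(Q,.,←)
state=Q head=0 tape=[.].110..   (Q,.)→(R,1,→)
state=R head=1 tape=1[.]110..   (R,.)→(P,.,→)
state=P head=2 tape=1.[1]10..   (P,1)→(Q,.,←)
state=Q head=1 tape=1[.].10..   (Q,.)→(R,1,→)
state=R head=2 tape=11[.]10..   (R,.)→(P,.,→)
state=P head=3 tape=11.[1]0..   (P,1)→(Q,.,←)
state=Q head=2 tape=11[.].0..   (Q,.)→(R,1,→)
state=R head=3 tape=111[.]0..   (R,.)→(P,.,→)
state=P head=4 tape=111.[0]..   (P,0)→(R,.,→)
state=R head=5 tape=111..[.].   (R,.)→(P,.,→)
state=P head=6 tape=111...[.]   (P,.)→(P,0,←)
state=P head=5 tape=111..[.]0   (P,.)→(P,0,←)
state=P head=4 tape=111.[.]00   (P,.)→(P,0,←)
state=P head=3 tape=111[.]000   (P,.)→(P,0,←)
state=P head=2 tape=11[1]0000   (P,1)→(Q,.,←)
state=Q head=1 tape=1[1].0000
No transition is defined for (Q, 1); M halts in state Q.

Q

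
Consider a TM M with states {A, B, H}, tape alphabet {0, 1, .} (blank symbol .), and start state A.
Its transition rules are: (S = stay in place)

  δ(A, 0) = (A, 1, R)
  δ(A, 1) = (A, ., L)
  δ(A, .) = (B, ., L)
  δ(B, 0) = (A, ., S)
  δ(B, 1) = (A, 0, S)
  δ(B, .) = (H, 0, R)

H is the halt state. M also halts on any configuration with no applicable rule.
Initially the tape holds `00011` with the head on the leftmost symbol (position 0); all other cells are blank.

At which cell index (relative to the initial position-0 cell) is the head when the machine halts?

state=A head=0 tape=..[0]0011   (A,0)→(A,1,R)
state=A head=1 tape=..1[0]011   (A,0)→(A,1,R)
state=A head=2 tape=..11[0]11   (A,0)→(A,1,R)
state=A head=3 tape=..111[1]1   (A,1)→(A,.,L)
state=A head=2 tape=..11[1].1   (A,1)→(A,.,L)
state=A head=1 tape=..1[1]..1   (A,1)→(A,.,L)
state=A head=0 tape=..[1]...1   (A,1)→(A,.,L)
state=A head=-1 tape=.[.]....1   (A,.)→(B,.,L)
state=B head=-2 tape=[.].....1   (B,.)→(H,0,R)
state=H head=-1 tape=0[.]....1
At halt the head is at cell -1.

-1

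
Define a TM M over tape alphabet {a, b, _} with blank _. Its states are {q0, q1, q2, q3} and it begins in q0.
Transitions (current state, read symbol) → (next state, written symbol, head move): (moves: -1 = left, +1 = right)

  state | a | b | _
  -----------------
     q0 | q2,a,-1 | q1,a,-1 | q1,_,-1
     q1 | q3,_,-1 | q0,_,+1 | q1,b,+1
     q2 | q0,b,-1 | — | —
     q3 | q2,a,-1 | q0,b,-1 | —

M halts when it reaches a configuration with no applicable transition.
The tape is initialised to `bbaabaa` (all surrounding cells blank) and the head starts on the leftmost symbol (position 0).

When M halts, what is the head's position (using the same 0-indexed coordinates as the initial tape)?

1

q0 | ___[b]baabaa   read b → write a, move -1, go to q1
q1 | __[_]abaabaa   read _ → write b, move +1, go to q1
q1 | __b[a]baabaa   read a → write _, move -1, go to q3
q3 | __[b]_baabaa   read b → write b, move -1, go to q0
q0 | _[_]b_baabaa   read _ → write _, move -1, go to q1
q1 | [_]_b_baabaa   read _ → write b, move +1, go to q1
q1 | b[_]b_baabaa   read _ → write b, move +1, go to q1
q1 | bb[b]_baabaa   read b → write _, move +1, go to q0
q0 | bb_[_]baabaa   read _ → write _, move -1, go to q1
q1 | bb[_]_baabaa   read _ → write b, move +1, go to q1
q1 | bbb[_]baabaa   read _ → write b, move +1, go to q1
q1 | bbbb[b]aabaa   read b → write _, move +1, go to q0
q0 | bbbb_[a]abaa   read a → write a, move -1, go to q2
q2 | bbbb[_]aabaa
At halt the head is at cell 1.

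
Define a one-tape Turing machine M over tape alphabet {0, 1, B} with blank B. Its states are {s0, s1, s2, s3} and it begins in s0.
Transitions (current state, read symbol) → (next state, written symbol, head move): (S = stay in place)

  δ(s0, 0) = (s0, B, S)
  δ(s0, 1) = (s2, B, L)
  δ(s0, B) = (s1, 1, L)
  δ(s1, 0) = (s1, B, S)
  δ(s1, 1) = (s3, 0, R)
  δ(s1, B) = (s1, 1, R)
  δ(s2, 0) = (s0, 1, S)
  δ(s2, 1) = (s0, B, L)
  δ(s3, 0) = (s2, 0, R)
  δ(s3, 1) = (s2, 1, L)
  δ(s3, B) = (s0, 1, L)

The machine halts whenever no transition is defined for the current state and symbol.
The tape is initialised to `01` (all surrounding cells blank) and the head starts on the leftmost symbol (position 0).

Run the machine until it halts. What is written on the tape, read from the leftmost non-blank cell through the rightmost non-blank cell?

state=s0 head=0 tape=BBBB[0]1   (s0,0)→(s0,B,S)
state=s0 head=0 tape=BBBB[B]1   (s0,B)→(s1,1,L)
state=s1 head=-1 tape=BBB[B]11   (s1,B)→(s1,1,R)
state=s1 head=0 tape=BBB1[1]1   (s1,1)→(s3,0,R)
state=s3 head=1 tape=BBB10[1]   (s3,1)→(s2,1,L)
state=s2 head=0 tape=BBB1[0]1   (s2,0)→(s0,1,S)
state=s0 head=0 tape=BBB1[1]1   (s0,1)→(s2,B,L)
state=s2 head=-1 tape=BBB[1]B1   (s2,1)→(s0,B,L)
state=s0 head=-2 tape=BB[B]BB1   (s0,B)→(s1,1,L)
state=s1 head=-3 tape=B[B]1BB1   (s1,B)→(s1,1,R)
state=s1 head=-2 tape=B1[1]BB1   (s1,1)→(s3,0,R)
state=s3 head=-1 tape=B10[B]B1   (s3,B)→(s0,1,L)
state=s0 head=-2 tape=B1[0]1B1   (s0,0)→(s0,B,S)
state=s0 head=-2 tape=B1[B]1B1   (s0,B)→(s1,1,L)
state=s1 head=-3 tape=B[1]11B1   (s1,1)→(s3,0,R)
state=s3 head=-2 tape=B0[1]1B1   (s3,1)→(s2,1,L)
state=s2 head=-3 tape=B[0]11B1   (s2,0)→(s0,1,S)
state=s0 head=-3 tape=B[1]11B1   (s0,1)→(s2,B,L)
state=s2 head=-4 tape=[B]B11B1
The non-blank tape span at halt is 11B1.

11B1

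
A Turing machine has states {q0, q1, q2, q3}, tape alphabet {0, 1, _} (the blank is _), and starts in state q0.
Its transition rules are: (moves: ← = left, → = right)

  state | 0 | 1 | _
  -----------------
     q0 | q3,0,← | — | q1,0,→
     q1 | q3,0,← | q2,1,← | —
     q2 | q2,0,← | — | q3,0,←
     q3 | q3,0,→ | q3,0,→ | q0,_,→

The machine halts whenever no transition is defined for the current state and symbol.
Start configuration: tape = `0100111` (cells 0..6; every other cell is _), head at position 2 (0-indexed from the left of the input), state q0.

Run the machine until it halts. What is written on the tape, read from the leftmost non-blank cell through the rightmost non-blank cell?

state=q0 head=2 tape=01[0]0111___   (q0,0)→(q3,0,←)
state=q3 head=1 tape=0[1]00111___   (q3,1)→(q3,0,→)
state=q3 head=2 tape=00[0]0111___   (q3,0)→(q3,0,→)
state=q3 head=3 tape=000[0]111___   (q3,0)→(q3,0,→)
state=q3 head=4 tape=0000[1]11___   (q3,1)→(q3,0,→)
state=q3 head=5 tape=00000[1]1___   (q3,1)→(q3,0,→)
state=q3 head=6 tape=000000[1]___   (q3,1)→(q3,0,→)
state=q3 head=7 tape=0000000[_]__   (q3,_)→(q0,_,→)
state=q0 head=8 tape=0000000_[_]_   (q0,_)→(q1,0,→)
state=q1 head=9 tape=0000000_0[_]
The non-blank tape span at halt is 0000000_0.

0000000_0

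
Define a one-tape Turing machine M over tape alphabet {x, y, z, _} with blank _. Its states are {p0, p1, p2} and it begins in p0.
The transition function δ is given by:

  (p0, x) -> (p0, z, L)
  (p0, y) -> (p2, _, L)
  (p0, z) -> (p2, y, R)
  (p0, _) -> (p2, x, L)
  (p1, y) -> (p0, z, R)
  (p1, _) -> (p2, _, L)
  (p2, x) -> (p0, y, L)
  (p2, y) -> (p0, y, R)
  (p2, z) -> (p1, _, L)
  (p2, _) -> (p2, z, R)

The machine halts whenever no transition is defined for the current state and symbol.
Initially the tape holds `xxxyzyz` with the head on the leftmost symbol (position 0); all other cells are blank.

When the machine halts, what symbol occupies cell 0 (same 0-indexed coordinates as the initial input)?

p0 | ___[x]xxyzyz   read x → write z, move L, go to p0
p0 | __[_]zxxyzyz   read _ → write x, move L, go to p2
p2 | _[_]xzxxyzyz   read _ → write z, move R, go to p2
p2 | _z[x]zxxyzyz   read x → write y, move L, go to p0
p0 | _[z]yzxxyzyz   read z → write y, move R, go to p2
p2 | _y[y]zxxyzyz   read y → write y, move R, go to p0
p0 | _yy[z]xxyzyz   read z → write y, move R, go to p2
p2 | _yyy[x]xyzyz   read x → write y, move L, go to p0
p0 | _yy[y]yxyzyz   read y → write _, move L, go to p2
p2 | _y[y]_yxyzyz   read y → write y, move R, go to p0
p0 | _yy[_]yxyzyz   read _ → write x, move L, go to p2
p2 | _y[y]xyxyzyz   read y → write y, move R, go to p0
p0 | _yy[x]yxyzyz   read x → write z, move L, go to p0
p0 | _y[y]zyxyzyz   read y → write _, move L, go to p2
p2 | _[y]_zyxyzyz   read y → write y, move R, go to p0
p0 | _y[_]zyxyzyz   read _ → write x, move L, go to p2
p2 | _[y]xzyxyzyz   read y → write y, move R, go to p0
p0 | _y[x]zyxyzyz   read x → write z, move L, go to p0
p0 | _[y]zzyxyzyz   read y → write _, move L, go to p2
p2 | [_]_zzyxyzyz   read _ → write z, move R, go to p2
p2 | z[_]zzyxyzyz   read _ → write z, move R, go to p2
p2 | zz[z]zyxyzyz   read z → write _, move L, go to p1
p1 | z[z]_zyxyzyz
Cell 0 holds z when M halts.

z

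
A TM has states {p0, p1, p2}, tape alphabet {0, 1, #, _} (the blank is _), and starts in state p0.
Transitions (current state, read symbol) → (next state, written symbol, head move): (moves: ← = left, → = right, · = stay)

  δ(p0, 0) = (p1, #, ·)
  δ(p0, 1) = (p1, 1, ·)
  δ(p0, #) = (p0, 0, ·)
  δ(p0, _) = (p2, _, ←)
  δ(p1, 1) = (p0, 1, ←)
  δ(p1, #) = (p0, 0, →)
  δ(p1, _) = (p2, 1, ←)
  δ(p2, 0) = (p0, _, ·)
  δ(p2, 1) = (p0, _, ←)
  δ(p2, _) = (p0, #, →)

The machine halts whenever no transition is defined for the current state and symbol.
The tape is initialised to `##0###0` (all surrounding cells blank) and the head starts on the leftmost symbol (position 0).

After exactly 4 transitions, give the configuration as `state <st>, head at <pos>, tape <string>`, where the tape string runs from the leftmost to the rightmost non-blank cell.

p0 | [#]#0###0   read # → write 0, move ·, go to p0
p0 | [0]#0###0   read 0 → write #, move ·, go to p1
p1 | [#]#0###0   read # → write 0, move →, go to p0
p0 | 0[#]0###0   read # → write 0, move ·, go to p0
p0 | 0[0]0###0
After 4 steps: state p0, head at 1, tape 000###0.

state p0, head at 1, tape 000###0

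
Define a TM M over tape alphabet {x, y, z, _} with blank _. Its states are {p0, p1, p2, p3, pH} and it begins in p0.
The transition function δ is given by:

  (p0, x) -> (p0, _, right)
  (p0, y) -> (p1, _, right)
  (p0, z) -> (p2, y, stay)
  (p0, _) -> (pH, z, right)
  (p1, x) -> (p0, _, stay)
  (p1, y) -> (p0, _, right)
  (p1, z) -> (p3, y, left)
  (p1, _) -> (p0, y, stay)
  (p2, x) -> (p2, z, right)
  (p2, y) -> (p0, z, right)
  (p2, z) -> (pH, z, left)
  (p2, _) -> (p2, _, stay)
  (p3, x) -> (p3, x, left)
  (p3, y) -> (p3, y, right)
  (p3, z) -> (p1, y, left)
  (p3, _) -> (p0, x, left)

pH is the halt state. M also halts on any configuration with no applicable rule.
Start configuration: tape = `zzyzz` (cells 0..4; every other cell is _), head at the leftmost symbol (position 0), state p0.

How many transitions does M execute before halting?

p0 | [z]zyzz   read z → write y, move stay, go to p2
p2 | [y]zyzz   read y → write z, move right, go to p0
p0 | z[z]yzz   read z → write y, move stay, go to p2
p2 | z[y]yzz   read y → write z, move right, go to p0
p0 | zz[y]zz   read y → write _, move right, go to p1
p1 | zz_[z]z   read z → write y, move left, go to p3
p3 | zz[_]yz   read _ → write x, move left, go to p0
p0 | z[z]xyz   read z → write y, move stay, go to p2
p2 | z[y]xyz   read y → write z, move right, go to p0
p0 | zz[x]yz   read x → write _, move right, go to p0
p0 | zz_[y]z   read y → write _, move right, go to p1
p1 | zz__[z]   read z → write y, move left, go to p3
p3 | zz_[_]y   read _ → write x, move left, go to p0
p0 | zz[_]xy   read _ → write z, move right, go to pH
pH | zzz[x]y
M halts after 14 transitions.

14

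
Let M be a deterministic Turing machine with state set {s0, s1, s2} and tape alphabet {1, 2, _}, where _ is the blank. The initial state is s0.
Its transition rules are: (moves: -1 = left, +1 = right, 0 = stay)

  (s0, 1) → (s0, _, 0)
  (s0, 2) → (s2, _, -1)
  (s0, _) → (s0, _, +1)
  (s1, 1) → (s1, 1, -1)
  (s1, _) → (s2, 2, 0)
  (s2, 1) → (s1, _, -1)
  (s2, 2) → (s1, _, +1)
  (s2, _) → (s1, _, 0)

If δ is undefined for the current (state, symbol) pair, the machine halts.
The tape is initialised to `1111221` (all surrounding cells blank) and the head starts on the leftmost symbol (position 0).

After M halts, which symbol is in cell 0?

state=s0 head=0 tape=[1]111221   (s0,1)→(s0,_,0)
state=s0 head=0 tape=[_]111221   (s0,_)→(s0,_,+1)
state=s0 head=1 tape=_[1]11221   (s0,1)→(s0,_,0)
state=s0 head=1 tape=_[_]11221   (s0,_)→(s0,_,+1)
state=s0 head=2 tape=__[1]1221   (s0,1)→(s0,_,0)
state=s0 head=2 tape=__[_]1221   (s0,_)→(s0,_,+1)
state=s0 head=3 tape=___[1]221   (s0,1)→(s0,_,0)
state=s0 head=3 tape=___[_]221   (s0,_)→(s0,_,+1)
state=s0 head=4 tape=____[2]21   (s0,2)→(s2,_,-1)
state=s2 head=3 tape=___[_]_21   (s2,_)→(s1,_,0)
state=s1 head=3 tape=___[_]_21   (s1,_)→(s2,2,0)
state=s2 head=3 tape=___[2]_21   (s2,2)→(s1,_,+1)
state=s1 head=4 tape=____[_]21   (s1,_)→(s2,2,0)
state=s2 head=4 tape=____[2]21   (s2,2)→(s1,_,+1)
state=s1 head=5 tape=_____[2]1
Cell 0 holds _ when M halts.

_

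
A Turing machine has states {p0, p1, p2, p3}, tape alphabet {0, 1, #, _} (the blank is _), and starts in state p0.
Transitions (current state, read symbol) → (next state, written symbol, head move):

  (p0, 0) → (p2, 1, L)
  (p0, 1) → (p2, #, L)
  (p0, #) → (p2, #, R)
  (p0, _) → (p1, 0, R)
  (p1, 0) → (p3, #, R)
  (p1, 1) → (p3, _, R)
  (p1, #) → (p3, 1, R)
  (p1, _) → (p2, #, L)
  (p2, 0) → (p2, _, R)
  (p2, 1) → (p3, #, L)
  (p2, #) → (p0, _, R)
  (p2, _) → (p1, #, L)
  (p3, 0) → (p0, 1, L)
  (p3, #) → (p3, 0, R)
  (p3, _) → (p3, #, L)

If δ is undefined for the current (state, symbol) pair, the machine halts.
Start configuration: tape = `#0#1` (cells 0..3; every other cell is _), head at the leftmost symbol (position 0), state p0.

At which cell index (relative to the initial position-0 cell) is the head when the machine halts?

4

state=p0 head=0 tape=[#]0#1__   (p0,#)→(p2,#,R)
state=p2 head=1 tape=#[0]#1__   (p2,0)→(p2,_,R)
state=p2 head=2 tape=#_[#]1__   (p2,#)→(p0,_,R)
state=p0 head=3 tape=#__[1]__   (p0,1)→(p2,#,L)
state=p2 head=2 tape=#_[_]#__   (p2,_)→(p1,#,L)
state=p1 head=1 tape=#[_]##__   (p1,_)→(p2,#,L)
state=p2 head=0 tape=[#]###__   (p2,#)→(p0,_,R)
state=p0 head=1 tape=_[#]##__   (p0,#)→(p2,#,R)
state=p2 head=2 tape=_#[#]#__   (p2,#)→(p0,_,R)
state=p0 head=3 tape=_#_[#]__   (p0,#)→(p2,#,R)
state=p2 head=4 tape=_#_#[_]_   (p2,_)→(p1,#,L)
state=p1 head=3 tape=_#_[#]#_   (p1,#)→(p3,1,R)
state=p3 head=4 tape=_#_1[#]_   (p3,#)→(p3,0,R)
state=p3 head=5 tape=_#_10[_]   (p3,_)→(p3,#,L)
state=p3 head=4 tape=_#_1[0]#   (p3,0)→(p0,1,L)
state=p0 head=3 tape=_#_[1]1#   (p0,1)→(p2,#,L)
state=p2 head=2 tape=_#[_]#1#   (p2,_)→(p1,#,L)
state=p1 head=1 tape=_[#]##1#   (p1,#)→(p3,1,R)
state=p3 head=2 tape=_1[#]#1#   (p3,#)→(p3,0,R)
state=p3 head=3 tape=_10[#]1#   (p3,#)→(p3,0,R)
state=p3 head=4 tape=_100[1]#
At halt the head is at cell 4.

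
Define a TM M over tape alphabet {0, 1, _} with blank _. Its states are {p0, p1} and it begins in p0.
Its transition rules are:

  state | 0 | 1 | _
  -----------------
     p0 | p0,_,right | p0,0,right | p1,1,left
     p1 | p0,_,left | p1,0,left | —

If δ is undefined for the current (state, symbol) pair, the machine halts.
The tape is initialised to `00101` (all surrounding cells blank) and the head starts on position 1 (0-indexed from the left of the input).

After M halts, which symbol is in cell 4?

_

state=p0 head=1 tape=__0[0]101_   (p0,0)→(p0,_,right)
state=p0 head=2 tape=__0_[1]01_   (p0,1)→(p0,0,right)
state=p0 head=3 tape=__0_0[0]1_   (p0,0)→(p0,_,right)
state=p0 head=4 tape=__0_0_[1]_   (p0,1)→(p0,0,right)
state=p0 head=5 tape=__0_0_0[_]   (p0,_)→(p1,1,left)
state=p1 head=4 tape=__0_0_[0]1   (p1,0)→(p0,_,left)
state=p0 head=3 tape=__0_0[_]_1   (p0,_)→(p1,1,left)
state=p1 head=2 tape=__0_[0]1_1   (p1,0)→(p0,_,left)
state=p0 head=1 tape=__0[_]_1_1   (p0,_)→(p1,1,left)
state=p1 head=0 tape=__[0]1_1_1   (p1,0)→(p0,_,left)
state=p0 head=-1 tape=_[_]_1_1_1   (p0,_)→(p1,1,left)
state=p1 head=-2 tape=[_]1_1_1_1
Cell 4 holds _ when M halts.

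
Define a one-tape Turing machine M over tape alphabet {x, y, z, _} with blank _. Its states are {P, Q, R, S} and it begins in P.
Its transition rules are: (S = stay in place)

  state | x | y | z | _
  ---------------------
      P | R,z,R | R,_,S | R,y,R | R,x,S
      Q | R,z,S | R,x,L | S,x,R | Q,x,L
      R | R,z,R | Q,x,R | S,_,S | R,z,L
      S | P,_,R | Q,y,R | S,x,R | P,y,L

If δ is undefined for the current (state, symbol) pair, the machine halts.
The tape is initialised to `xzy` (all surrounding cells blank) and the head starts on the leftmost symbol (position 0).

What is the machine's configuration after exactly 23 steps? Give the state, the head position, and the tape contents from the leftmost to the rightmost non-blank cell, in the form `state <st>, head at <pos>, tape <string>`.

state Q, head at 5, tape yyxyxx

state=P head=0 tape=[x]zy___   (P,x)→(R,z,R)
state=R head=1 tape=z[z]y___   (R,z)→(S,_,S)
state=S head=1 tape=z[_]y___   (S,_)→(P,y,L)
state=P head=0 tape=[z]yy___   (P,z)→(R,y,R)
state=R head=1 tape=y[y]y___   (R,y)→(Q,x,R)
state=Q head=2 tape=yx[y]___   (Q,y)→(R,x,L)
state=R head=1 tape=y[x]x___   (R,x)→(R,z,R)
state=R head=2 tape=yz[x]___   (R,x)→(R,z,R)
state=R head=3 tape=yzz[_]__   (R,_)→(R,z,L)
state=R head=2 tape=yz[z]z__   (R,z)→(S,_,S)
state=S head=2 tape=yz[_]z__   (S,_)→(P,y,L)
state=P head=1 tape=y[z]yz__   (P,z)→(R,y,R)
state=R head=2 tape=yy[y]z__   (R,y)→(Q,x,R)
state=Q head=3 tape=yyx[z]__   (Q,z)→(S,x,R)
state=S head=4 tape=yyxx[_]_   (S,_)→(P,y,L)
state=P head=3 tape=yyx[x]y_   (P,x)→(R,z,R)
state=R head=4 tape=yyxz[y]_   (R,y)→(Q,x,R)
state=Q head=5 tape=yyxzx[_]   (Q,_)→(Q,x,L)
state=Q head=4 tape=yyxz[x]x   (Q,x)→(R,z,S)
state=R head=4 tape=yyxz[z]x   (R,z)→(S,_,S)
state=S head=4 tape=yyxz[_]x   (S,_)→(P,y,L)
state=P head=3 tape=yyx[z]yx   (P,z)→(R,y,R)
state=R head=4 tape=yyxy[y]x   (R,y)→(Q,x,R)
state=Q head=5 tape=yyxyx[x]
After 23 steps: state Q, head at 5, tape yyxyxx.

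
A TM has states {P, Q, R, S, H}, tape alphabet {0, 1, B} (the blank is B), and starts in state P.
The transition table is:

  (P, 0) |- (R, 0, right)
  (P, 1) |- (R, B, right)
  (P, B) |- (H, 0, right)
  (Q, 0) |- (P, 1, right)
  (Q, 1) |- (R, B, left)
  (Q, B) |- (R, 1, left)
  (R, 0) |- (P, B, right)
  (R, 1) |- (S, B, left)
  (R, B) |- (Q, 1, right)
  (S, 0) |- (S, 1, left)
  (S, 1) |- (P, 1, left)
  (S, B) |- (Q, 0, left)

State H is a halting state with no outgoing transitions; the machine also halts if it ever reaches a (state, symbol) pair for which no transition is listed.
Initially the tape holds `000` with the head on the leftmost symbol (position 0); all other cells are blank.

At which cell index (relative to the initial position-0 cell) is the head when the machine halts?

P | B[0]00BB   read 0 → write 0, move right, go to R
R | B0[0]0BB   read 0 → write B, move right, go to P
P | B0B[0]BB   read 0 → write 0, move right, go to R
R | B0B0[B]B   read B → write 1, move right, go to Q
Q | B0B01[B]   read B → write 1, move left, go to R
R | B0B0[1]1   read 1 → write B, move left, go to S
S | B0B[0]B1   read 0 → write 1, move left, go to S
S | B0[B]1B1   read B → write 0, move left, go to Q
Q | B[0]01B1   read 0 → write 1, move right, go to P
P | B1[0]1B1   read 0 → write 0, move right, go to R
R | B10[1]B1   read 1 → write B, move left, go to S
S | B1[0]BB1   read 0 → write 1, move left, go to S
S | B[1]1BB1   read 1 → write 1, move left, go to P
P | [B]11BB1   read B → write 0, move right, go to H
H | 0[1]1BB1
At halt the head is at cell 0.

0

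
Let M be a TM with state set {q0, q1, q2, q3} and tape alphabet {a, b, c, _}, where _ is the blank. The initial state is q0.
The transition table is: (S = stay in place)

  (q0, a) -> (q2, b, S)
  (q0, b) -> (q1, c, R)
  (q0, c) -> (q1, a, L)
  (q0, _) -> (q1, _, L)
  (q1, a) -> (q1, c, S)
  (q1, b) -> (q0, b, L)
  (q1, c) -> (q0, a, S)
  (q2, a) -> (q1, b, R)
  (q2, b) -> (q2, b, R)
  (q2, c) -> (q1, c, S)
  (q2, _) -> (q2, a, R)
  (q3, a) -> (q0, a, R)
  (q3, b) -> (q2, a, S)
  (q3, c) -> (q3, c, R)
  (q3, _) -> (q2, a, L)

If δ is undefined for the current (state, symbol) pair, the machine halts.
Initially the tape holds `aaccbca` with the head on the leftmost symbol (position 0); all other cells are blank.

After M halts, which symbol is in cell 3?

b

state=q0 head=0 tape=[a]accbca_   (q0,a)→(q2,b,S)
state=q2 head=0 tape=[b]accbca_   (q2,b)→(q2,b,R)
state=q2 head=1 tape=b[a]ccbca_   (q2,a)→(q1,b,R)
state=q1 head=2 tape=bb[c]cbca_   (q1,c)→(q0,a,S)
state=q0 head=2 tape=bb[a]cbca_   (q0,a)→(q2,b,S)
state=q2 head=2 tape=bb[b]cbca_   (q2,b)→(q2,b,R)
state=q2 head=3 tape=bbb[c]bca_   (q2,c)→(q1,c,S)
state=q1 head=3 tape=bbb[c]bca_   (q1,c)→(q0,a,S)
state=q0 head=3 tape=bbb[a]bca_   (q0,a)→(q2,b,S)
state=q2 head=3 tape=bbb[b]bca_   (q2,b)→(q2,b,R)
state=q2 head=4 tape=bbbb[b]ca_   (q2,b)→(q2,b,R)
state=q2 head=5 tape=bbbbb[c]a_   (q2,c)→(q1,c,S)
state=q1 head=5 tape=bbbbb[c]a_   (q1,c)→(q0,a,S)
state=q0 head=5 tape=bbbbb[a]a_   (q0,a)→(q2,b,S)
state=q2 head=5 tape=bbbbb[b]a_   (q2,b)→(q2,b,R)
state=q2 head=6 tape=bbbbbb[a]_   (q2,a)→(q1,b,R)
state=q1 head=7 tape=bbbbbbb[_]
Cell 3 holds b when M halts.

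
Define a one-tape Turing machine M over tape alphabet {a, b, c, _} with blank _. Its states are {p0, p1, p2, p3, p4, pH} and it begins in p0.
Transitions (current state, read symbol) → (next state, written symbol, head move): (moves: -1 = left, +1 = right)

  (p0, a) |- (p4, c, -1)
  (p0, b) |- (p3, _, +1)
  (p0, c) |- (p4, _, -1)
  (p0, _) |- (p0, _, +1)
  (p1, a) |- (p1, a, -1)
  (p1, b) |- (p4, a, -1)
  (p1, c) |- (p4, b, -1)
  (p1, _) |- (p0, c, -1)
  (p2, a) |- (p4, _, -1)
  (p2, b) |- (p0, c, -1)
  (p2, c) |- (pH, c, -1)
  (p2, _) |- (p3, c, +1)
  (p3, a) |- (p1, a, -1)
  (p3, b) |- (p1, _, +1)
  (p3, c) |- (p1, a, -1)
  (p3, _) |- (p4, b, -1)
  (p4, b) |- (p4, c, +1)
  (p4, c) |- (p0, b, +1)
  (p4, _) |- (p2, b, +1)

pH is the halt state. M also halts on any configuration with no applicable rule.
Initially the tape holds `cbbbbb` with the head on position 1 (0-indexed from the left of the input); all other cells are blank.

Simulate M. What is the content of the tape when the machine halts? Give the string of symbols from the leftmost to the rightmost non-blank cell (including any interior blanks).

cccaab

state=p0 head=1 tape=c[b]bbbb   (p0,b)→(p3,_,+1)
state=p3 head=2 tape=c_[b]bbb   (p3,b)→(p1,_,+1)
state=p1 head=3 tape=c__[b]bb   (p1,b)→(p4,a,-1)
state=p4 head=2 tape=c_[_]abb   (p4,_)→(p2,b,+1)
state=p2 head=3 tape=c_b[a]bb   (p2,a)→(p4,_,-1)
state=p4 head=2 tape=c_[b]_bb   (p4,b)→(p4,c,+1)
state=p4 head=3 tape=c_c[_]bb   (p4,_)→(p2,b,+1)
state=p2 head=4 tape=c_cb[b]b   (p2,b)→(p0,c,-1)
state=p0 head=3 tape=c_c[b]cb   (p0,b)→(p3,_,+1)
state=p3 head=4 tape=c_c_[c]b   (p3,c)→(p1,a,-1)
state=p1 head=3 tape=c_c[_]ab   (p1,_)→(p0,c,-1)
state=p0 head=2 tape=c_[c]cab   (p0,c)→(p4,_,-1)
state=p4 head=1 tape=c[_]_cab   (p4,_)→(p2,b,+1)
state=p2 head=2 tape=cb[_]cab   (p2,_)→(p3,c,+1)
state=p3 head=3 tape=cbc[c]ab   (p3,c)→(p1,a,-1)
state=p1 head=2 tape=cb[c]aab   (p1,c)→(p4,b,-1)
state=p4 head=1 tape=c[b]baab   (p4,b)→(p4,c,+1)
state=p4 head=2 tape=cc[b]aab   (p4,b)→(p4,c,+1)
state=p4 head=3 tape=ccc[a]ab
The non-blank tape span at halt is cccaab.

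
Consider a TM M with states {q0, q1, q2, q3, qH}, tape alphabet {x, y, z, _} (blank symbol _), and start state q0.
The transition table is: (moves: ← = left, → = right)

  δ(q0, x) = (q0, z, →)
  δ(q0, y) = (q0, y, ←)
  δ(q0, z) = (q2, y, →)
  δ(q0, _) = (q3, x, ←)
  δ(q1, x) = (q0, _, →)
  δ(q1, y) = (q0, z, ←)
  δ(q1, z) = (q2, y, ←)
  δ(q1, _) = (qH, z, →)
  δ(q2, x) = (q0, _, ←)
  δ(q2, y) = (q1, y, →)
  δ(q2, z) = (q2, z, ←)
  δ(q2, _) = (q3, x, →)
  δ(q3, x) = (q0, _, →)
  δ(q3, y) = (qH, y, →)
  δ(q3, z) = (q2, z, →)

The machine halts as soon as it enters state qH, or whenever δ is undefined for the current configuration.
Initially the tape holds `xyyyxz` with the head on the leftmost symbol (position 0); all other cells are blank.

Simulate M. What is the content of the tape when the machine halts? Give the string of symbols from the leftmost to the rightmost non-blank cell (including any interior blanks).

q0 | __[x]yyyxz   read x → write z, move →, go to q0
q0 | __z[y]yyxz   read y → write y, move ←, go to q0
q0 | __[z]yyyxz   read z → write y, move →, go to q2
q2 | __y[y]yyxz   read y → write y, move →, go to q1
q1 | __yy[y]yxz   read y → write z, move ←, go to q0
q0 | __y[y]zyxz   read y → write y, move ←, go to q0
q0 | __[y]yzyxz   read y → write y, move ←, go to q0
q0 | _[_]yyzyxz   read _ → write x, move ←, go to q3
q3 | [_]xyyzyxz
The non-blank tape span at halt is xyyzyxz.

xyyzyxz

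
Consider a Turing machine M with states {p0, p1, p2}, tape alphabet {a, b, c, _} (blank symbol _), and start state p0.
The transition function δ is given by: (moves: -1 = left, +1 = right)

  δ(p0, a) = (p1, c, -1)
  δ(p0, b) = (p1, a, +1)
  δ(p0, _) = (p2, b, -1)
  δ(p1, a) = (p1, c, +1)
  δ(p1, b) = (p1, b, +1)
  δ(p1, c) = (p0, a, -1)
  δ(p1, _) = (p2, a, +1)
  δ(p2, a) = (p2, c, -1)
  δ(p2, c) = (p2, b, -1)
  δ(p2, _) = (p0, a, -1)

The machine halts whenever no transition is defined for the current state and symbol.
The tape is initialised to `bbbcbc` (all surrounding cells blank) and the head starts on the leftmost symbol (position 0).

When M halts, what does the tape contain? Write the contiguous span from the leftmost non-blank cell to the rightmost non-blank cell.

p0 | [b]bbcbc__   read b → write a, move +1, go to p1
p1 | a[b]bcbc__   read b → write b, move +1, go to p1
p1 | ab[b]cbc__   read b → write b, move +1, go to p1
p1 | abb[c]bc__   read c → write a, move -1, go to p0
p0 | ab[b]abc__   read b → write a, move +1, go to p1
p1 | aba[a]bc__   read a → write c, move +1, go to p1
p1 | abac[b]c__   read b → write b, move +1, go to p1
p1 | abacb[c]__   read c → write a, move -1, go to p0
p0 | abac[b]a__   read b → write a, move +1, go to p1
p1 | abaca[a]__   read a → write c, move +1, go to p1
p1 | abacac[_]_   read _ → write a, move +1, go to p2
p2 | abacaca[_]   read _ → write a, move -1, go to p0
p0 | abacac[a]a   read a → write c, move -1, go to p1
p1 | abaca[c]ca   read c → write a, move -1, go to p0
p0 | abac[a]aca   read a → write c, move -1, go to p1
p1 | aba[c]caca   read c → write a, move -1, go to p0
p0 | ab[a]acaca   read a → write c, move -1, go to p1
p1 | a[b]cacaca   read b → write b, move +1, go to p1
p1 | ab[c]acaca   read c → write a, move -1, go to p0
p0 | a[b]aacaca   read b → write a, move +1, go to p1
p1 | aa[a]acaca   read a → write c, move +1, go to p1
p1 | aac[a]caca   read a → write c, move +1, go to p1
p1 | aacc[c]aca   read c → write a, move -1, go to p0
p0 | aac[c]aaca
The non-blank tape span at halt is aaccaaca.

aaccaaca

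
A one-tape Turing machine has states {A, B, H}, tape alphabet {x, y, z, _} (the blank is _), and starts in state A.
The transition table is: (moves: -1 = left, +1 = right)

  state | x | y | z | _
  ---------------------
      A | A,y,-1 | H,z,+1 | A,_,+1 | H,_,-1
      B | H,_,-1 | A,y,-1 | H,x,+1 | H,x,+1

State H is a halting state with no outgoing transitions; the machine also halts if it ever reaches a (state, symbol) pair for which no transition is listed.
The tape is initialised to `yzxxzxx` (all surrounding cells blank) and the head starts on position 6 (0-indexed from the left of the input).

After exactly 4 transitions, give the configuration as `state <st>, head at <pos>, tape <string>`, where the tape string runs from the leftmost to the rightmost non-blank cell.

state=A head=6 tape=yzxxzx[x]   (A,x)→(A,y,-1)
state=A head=5 tape=yzxxz[x]y   (A,x)→(A,y,-1)
state=A head=4 tape=yzxx[z]yy   (A,z)→(A,_,+1)
state=A head=5 tape=yzxx_[y]y   (A,y)→(H,z,+1)
state=H head=6 tape=yzxx_z[y]
After 4 steps: state H, head at 6, tape yzxx_zy.

state H, head at 6, tape yzxx_zy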